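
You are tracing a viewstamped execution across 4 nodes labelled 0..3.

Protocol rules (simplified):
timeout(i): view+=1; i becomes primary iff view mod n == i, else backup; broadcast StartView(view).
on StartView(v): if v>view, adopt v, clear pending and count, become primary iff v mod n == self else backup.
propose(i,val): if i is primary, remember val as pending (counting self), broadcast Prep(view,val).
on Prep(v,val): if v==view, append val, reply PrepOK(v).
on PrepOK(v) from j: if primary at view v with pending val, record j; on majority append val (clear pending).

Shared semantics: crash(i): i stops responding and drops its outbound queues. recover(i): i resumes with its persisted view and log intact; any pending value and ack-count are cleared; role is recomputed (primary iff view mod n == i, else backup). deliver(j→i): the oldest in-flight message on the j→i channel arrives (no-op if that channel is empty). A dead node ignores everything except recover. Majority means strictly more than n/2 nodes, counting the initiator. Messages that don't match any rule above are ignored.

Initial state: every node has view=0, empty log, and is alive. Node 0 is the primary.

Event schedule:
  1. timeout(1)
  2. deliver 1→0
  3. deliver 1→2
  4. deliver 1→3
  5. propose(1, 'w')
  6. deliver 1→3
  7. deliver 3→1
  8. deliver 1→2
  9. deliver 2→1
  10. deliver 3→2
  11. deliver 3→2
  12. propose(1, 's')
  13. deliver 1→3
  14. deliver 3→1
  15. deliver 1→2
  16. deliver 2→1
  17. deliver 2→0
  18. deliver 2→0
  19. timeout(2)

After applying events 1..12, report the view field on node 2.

1

after 1 — timeout(1): n1:prim/v1/[-]
after 2 — deliver 1→0: n0:back/v1/[-]
after 3 — deliver 1→2: n2:back/v1/[-]
after 4 — deliver 1→3: n3:back/v1/[-]
after 5 — propose(1,'w'): ·
after 6 — deliver 1→3: n3:back/v1/[w]
after 7 — deliver 3→1: ·
after 8 — deliver 1→2: n2:back/v1/[w]
after 9 — deliver 2→1: n1:prim/v1/[w]
after 10 — deliver 3→2: ·
after 11 — deliver 3→2: ·
after 12 — propose(1,'s'): ·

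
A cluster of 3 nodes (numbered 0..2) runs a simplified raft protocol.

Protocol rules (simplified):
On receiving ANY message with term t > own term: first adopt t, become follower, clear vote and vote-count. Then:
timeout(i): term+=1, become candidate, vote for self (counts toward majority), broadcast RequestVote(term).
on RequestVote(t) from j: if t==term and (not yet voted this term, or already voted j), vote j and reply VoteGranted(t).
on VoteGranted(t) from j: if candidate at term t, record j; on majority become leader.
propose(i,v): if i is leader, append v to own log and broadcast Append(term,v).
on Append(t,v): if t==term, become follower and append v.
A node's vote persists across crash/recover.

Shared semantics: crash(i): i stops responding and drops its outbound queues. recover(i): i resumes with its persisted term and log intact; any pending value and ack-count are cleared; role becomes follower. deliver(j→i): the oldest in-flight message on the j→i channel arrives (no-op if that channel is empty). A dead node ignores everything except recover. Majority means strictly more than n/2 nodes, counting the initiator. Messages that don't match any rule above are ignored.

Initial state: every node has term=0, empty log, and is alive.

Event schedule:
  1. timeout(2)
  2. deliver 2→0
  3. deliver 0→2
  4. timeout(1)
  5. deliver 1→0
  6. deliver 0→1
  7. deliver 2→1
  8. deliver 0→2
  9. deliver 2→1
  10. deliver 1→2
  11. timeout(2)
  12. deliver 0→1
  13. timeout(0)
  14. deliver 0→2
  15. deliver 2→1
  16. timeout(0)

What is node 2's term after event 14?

2

[1] timeout(2) → N2(cand t1 [-])
[2] deliver 2→0 → N0(foll t1 [-])
[3] deliver 0→2 → N2(lead t1 [-])
[4] timeout(1) → N1(cand t1 [-])
[5] deliver 1→0 → ∅
[6] deliver 0→1 → ∅
[7] deliver 2→1 → ∅
[8] deliver 0→2 → ∅
[9] deliver 2→1 → ∅
[10] deliver 1→2 → ∅
[11] timeout(2) → N2(cand t2 [-])
[12] deliver 0→1 → ∅
[13] timeout(0) → N0(cand t2 [-])
[14] deliver 0→2 → ∅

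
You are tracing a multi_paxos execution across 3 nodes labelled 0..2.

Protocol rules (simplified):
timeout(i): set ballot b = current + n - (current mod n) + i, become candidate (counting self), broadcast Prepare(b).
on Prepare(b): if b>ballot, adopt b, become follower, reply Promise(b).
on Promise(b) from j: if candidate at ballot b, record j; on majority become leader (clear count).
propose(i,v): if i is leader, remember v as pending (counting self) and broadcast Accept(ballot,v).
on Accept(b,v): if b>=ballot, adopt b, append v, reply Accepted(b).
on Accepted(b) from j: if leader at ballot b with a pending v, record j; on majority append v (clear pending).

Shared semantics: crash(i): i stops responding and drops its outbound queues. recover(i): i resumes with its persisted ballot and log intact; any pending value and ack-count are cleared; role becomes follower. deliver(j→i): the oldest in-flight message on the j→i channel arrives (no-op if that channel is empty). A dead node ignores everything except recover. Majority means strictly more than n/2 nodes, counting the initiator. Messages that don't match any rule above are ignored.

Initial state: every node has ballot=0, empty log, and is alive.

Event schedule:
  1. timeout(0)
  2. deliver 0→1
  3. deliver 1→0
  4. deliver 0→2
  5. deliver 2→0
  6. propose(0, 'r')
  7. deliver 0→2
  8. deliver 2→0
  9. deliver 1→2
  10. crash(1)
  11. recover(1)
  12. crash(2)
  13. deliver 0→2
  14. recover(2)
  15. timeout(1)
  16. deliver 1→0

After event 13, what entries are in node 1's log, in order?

empty

1. timeout(0):  <0:cand b3 ->
2. deliver 0→1:  <1:foll b3 ->
3. deliver 1→0:  <0:lead b3 ->
4. deliver 0→2:  <2:foll b3 ->
5. deliver 2→0:  nop
6. propose(0,'r'):  nop
7. deliver 0→2:  <2:foll b3 r>
8. deliver 2→0:  <0:lead b3 r>
9. deliver 1→2:  nop
10. crash(1):  <1:✗foll b3 ->
11. recover(1):  <1:foll b3 ->
12. crash(2):  <2:✗foll b3 r>
13. deliver 0→2:  nop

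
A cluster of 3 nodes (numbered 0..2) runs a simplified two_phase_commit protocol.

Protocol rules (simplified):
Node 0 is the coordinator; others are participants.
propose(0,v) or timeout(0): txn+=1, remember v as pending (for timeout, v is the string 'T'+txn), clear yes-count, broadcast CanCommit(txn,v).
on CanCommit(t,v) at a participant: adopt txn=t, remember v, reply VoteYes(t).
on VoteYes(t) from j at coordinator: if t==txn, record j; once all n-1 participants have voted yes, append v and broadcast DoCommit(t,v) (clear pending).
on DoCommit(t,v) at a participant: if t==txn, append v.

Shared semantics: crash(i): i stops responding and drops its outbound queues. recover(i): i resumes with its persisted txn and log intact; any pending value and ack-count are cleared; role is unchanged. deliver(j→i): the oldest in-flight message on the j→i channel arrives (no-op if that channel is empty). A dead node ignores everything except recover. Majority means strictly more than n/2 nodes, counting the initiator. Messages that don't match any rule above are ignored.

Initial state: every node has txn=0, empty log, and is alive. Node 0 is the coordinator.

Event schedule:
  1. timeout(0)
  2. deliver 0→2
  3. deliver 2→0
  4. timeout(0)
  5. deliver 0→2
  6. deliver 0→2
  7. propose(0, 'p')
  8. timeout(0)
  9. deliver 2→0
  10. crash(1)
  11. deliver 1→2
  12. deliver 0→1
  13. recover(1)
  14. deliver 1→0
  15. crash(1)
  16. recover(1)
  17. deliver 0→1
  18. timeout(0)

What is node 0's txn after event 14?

4

[1] timeout(0) → N0(coor t1 [-])
[2] deliver 0→2 → N2(part t1 [-])
[3] deliver 2→0 → ∅
[4] timeout(0) → N0(coor t2 [-])
[5] deliver 0→2 → N2(part t2 [-])
[6] deliver 0→2 → ∅
[7] propose(0,'p') → N0(coor t3 [-])
[8] timeout(0) → N0(coor t4 [-])
[9] deliver 2→0 → ∅
[10] crash(1) → N1(✗part t0 [-])
[11] deliver 1→2 → ∅
[12] deliver 0→1 → ∅
[13] recover(1) → N1(part t0 [-])
[14] deliver 1→0 → ∅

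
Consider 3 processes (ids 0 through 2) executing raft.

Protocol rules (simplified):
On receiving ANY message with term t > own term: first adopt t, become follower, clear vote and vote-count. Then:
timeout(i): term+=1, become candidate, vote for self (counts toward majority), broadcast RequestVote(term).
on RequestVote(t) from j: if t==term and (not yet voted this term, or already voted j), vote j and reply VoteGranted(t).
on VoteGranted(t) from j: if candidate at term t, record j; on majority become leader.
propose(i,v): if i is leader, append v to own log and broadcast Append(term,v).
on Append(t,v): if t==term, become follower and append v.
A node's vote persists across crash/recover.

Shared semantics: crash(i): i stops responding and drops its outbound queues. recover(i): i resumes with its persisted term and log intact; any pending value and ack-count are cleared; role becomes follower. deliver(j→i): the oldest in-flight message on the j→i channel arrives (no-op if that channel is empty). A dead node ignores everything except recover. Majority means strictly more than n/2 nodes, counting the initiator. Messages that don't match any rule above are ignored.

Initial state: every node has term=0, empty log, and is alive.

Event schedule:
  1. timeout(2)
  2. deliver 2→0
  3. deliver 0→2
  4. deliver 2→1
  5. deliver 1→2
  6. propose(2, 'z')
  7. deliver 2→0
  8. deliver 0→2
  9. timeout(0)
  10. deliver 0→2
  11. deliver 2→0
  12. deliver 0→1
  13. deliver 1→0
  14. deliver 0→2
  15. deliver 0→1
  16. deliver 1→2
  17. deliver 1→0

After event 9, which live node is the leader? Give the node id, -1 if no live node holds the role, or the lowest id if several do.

2

1. timeout(2):  <2:cand t1 ->
2. deliver 2→0:  <0:foll t1 ->
3. deliver 0→2:  <2:lead t1 ->
4. deliver 2→1:  <1:foll t1 ->
5. deliver 1→2:  nop
6. propose(2,'z'):  <2:lead t1 z>
7. deliver 2→0:  <0:foll t1 z>
8. deliver 0→2:  nop
9. timeout(0):  <0:cand t2 z>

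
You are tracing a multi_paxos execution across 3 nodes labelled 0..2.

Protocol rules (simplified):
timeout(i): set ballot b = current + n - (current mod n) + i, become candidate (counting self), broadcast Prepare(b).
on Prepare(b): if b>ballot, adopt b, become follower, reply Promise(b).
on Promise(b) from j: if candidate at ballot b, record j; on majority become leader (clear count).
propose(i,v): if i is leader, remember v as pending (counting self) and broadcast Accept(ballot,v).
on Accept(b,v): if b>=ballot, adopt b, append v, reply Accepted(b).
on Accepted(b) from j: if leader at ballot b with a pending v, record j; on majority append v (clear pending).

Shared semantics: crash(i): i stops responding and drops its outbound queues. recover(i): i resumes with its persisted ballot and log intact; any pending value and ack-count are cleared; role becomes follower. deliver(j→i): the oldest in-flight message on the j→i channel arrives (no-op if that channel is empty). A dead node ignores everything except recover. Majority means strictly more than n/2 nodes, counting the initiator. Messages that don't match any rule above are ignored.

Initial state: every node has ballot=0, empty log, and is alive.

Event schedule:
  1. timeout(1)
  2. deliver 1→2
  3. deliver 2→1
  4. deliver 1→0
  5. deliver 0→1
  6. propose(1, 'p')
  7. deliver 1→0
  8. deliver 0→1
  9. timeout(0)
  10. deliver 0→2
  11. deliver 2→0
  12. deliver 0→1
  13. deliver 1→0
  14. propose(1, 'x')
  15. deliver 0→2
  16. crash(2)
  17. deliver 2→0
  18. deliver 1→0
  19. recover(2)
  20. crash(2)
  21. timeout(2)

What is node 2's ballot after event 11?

6

[1] timeout(1) → N1(cand b4 [-])
[2] deliver 1→2 → N2(foll b4 [-])
[3] deliver 2→1 → N1(lead b4 [-])
[4] deliver 1→0 → N0(foll b4 [-])
[5] deliver 0→1 → ∅
[6] propose(1,'p') → ∅
[7] deliver 1→0 → N0(foll b4 [p])
[8] deliver 0→1 → N1(lead b4 [p])
[9] timeout(0) → N0(cand b6 [p])
[10] deliver 0→2 → N2(foll b6 [-])
[11] deliver 2→0 → N0(lead b6 [p])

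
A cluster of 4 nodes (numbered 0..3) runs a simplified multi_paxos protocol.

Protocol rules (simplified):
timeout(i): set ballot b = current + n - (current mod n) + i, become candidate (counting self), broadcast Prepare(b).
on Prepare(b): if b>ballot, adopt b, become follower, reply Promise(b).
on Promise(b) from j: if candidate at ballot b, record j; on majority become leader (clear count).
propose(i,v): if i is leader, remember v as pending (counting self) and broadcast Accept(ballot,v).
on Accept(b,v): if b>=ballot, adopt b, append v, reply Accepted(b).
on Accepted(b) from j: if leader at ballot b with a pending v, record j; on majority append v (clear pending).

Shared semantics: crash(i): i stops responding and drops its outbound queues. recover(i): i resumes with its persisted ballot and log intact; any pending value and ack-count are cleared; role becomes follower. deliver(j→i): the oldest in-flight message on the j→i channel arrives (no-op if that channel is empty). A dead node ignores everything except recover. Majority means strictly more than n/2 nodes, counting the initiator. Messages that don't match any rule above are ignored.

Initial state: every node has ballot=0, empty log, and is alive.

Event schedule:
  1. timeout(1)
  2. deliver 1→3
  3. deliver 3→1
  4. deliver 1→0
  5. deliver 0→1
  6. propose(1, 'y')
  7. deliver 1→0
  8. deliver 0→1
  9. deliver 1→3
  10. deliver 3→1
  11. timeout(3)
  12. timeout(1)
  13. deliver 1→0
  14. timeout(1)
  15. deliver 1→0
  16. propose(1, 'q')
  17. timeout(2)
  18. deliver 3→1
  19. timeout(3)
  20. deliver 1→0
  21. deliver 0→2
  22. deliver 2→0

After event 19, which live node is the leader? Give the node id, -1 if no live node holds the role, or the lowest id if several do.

-1

1. timeout(1):  <1:cand b5 ->
2. deliver 1→3:  <3:foll b5 ->
3. deliver 3→1:  nop
4. deliver 1→0:  <0:foll b5 ->
5. deliver 0→1:  <1:lead b5 ->
6. propose(1,'y'):  nop
7. deliver 1→0:  <0:foll b5 y>
8. deliver 0→1:  nop
9. deliver 1→3:  <3:foll b5 y>
10. deliver 3→1:  <1:lead b5 y>
11. timeout(3):  <3:cand b11 y>
12. timeout(1):  <1:cand b9 y>
13. deliver 1→0:  <0:foll b9 y>
14. timeout(1):  <1:cand b13 y>
15. deliver 1→0:  <0:foll b13 y>
16. propose(1,'q'):  nop
17. timeout(2):  <2:cand b6 ->
18. deliver 3→1:  nop
19. timeout(3):  <3:cand b15 y>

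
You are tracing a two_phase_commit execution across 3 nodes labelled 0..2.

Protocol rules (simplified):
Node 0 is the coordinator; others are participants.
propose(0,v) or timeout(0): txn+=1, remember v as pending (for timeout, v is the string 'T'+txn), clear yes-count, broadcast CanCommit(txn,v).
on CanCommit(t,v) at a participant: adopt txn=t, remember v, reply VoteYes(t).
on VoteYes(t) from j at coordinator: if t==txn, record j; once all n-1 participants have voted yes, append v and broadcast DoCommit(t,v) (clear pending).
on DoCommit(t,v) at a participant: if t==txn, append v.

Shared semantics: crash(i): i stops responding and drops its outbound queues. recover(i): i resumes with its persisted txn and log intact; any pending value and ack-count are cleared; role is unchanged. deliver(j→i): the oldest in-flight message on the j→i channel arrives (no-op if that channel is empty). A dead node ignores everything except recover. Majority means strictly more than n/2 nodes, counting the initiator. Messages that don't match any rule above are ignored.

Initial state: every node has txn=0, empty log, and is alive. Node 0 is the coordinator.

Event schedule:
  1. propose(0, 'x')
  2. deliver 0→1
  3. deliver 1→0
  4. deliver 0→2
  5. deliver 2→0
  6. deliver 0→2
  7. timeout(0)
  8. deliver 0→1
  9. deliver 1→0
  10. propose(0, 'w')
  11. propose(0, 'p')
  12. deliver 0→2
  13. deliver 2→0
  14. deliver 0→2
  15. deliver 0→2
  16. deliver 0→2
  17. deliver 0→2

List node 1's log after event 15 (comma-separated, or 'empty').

x

e1 propose(0,'x'): 0[coor,t=1,-]
e2 deliver 0→1: 1[part,t=1,-]
e3 deliver 1→0: ·
e4 deliver 0→2: 2[part,t=1,-]
e5 deliver 2→0: 0[coor,t=1,x]
e6 deliver 0→2: 2[part,t=1,x]
e7 timeout(0): 0[coor,t=2,x]
e8 deliver 0→1: 1[part,t=1,x]
e9 deliver 1→0: ·
e10 propose(0,'w'): 0[coor,t=3,x]
e11 propose(0,'p'): 0[coor,t=4,x]
e12 deliver 0→2: 2[part,t=2,x]
e13 deliver 2→0: ·
e14 deliver 0→2: 2[part,t=3,x]
e15 deliver 0→2: 2[part,t=4,x]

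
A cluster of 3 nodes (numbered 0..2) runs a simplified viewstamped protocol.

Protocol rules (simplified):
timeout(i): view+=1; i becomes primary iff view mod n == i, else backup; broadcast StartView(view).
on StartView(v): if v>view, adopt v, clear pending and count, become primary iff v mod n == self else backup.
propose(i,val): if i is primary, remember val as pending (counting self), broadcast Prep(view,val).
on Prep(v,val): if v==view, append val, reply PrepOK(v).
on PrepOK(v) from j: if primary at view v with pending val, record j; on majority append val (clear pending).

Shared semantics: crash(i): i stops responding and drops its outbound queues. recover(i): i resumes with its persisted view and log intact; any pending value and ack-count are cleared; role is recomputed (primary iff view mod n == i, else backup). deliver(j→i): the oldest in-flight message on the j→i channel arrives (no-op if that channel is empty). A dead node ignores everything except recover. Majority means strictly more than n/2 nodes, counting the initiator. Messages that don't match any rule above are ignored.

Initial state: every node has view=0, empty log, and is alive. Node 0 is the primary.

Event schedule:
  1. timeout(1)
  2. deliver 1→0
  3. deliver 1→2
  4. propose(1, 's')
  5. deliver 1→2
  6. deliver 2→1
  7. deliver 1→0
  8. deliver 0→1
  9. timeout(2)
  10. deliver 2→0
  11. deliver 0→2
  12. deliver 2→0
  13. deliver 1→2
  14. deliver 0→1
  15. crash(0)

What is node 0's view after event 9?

1

step 1 timeout(1): 1={prim,v=1,log=-}
step 2 deliver 1→0: 0={back,v=1,log=-}
step 3 deliver 1→2: 2={back,v=1,log=-}
step 4 propose(1,'s'): —
step 5 deliver 1→2: 2={back,v=1,log=s}
step 6 deliver 2→1: 1={prim,v=1,log=s}
step 7 deliver 1→0: 0={back,v=1,log=s}
step 8 deliver 0→1: —
step 9 timeout(2): 2={prim,v=2,log=s}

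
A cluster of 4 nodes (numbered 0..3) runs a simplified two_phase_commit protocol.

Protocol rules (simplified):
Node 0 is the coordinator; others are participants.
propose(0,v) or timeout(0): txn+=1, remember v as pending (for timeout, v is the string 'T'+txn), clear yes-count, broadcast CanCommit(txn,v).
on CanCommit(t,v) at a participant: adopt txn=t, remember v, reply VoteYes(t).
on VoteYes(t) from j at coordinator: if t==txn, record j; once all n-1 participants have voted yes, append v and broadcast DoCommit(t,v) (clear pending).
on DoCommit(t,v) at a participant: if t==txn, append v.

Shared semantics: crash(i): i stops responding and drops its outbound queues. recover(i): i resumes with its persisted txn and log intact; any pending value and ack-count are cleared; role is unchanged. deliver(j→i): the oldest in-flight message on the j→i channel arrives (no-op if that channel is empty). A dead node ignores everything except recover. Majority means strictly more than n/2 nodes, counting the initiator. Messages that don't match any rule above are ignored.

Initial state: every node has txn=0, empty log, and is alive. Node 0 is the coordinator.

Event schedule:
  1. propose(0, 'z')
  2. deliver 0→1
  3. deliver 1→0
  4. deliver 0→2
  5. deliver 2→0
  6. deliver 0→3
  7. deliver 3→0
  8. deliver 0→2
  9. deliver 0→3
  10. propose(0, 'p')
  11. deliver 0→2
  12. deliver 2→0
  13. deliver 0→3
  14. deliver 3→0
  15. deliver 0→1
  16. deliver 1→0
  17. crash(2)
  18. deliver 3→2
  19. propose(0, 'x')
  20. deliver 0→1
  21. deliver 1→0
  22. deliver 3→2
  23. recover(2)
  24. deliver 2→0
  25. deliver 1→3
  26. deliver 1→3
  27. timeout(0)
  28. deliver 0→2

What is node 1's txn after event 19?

[1] propose(0,'z') → N0(coor t1 [-])
[2] deliver 0→1 → N1(part t1 [-])
[3] deliver 1→0 → ∅
[4] deliver 0→2 → N2(part t1 [-])
[5] deliver 2→0 → ∅
[6] deliver 0→3 → N3(part t1 [-])
[7] deliver 3→0 → N0(coor t1 [z])
[8] deliver 0→2 → N2(part t1 [z])
[9] deliver 0→3 → N3(part t1 [z])
[10] propose(0,'p') → N0(coor t2 [z])
[11] deliver 0→2 → N2(part t2 [z])
[12] deliver 2→0 → ∅
[13] deliver 0→3 → N3(part t2 [z])
[14] deliver 3→0 → ∅
[15] deliver 0→1 → N1(part t1 [z])
[16] deliver 1→0 → ∅
[17] crash(2) → N2(✗part t2 [z])
[18] deliver 3→2 → ∅
[19] propose(0,'x') → N0(coor t3 [z])

1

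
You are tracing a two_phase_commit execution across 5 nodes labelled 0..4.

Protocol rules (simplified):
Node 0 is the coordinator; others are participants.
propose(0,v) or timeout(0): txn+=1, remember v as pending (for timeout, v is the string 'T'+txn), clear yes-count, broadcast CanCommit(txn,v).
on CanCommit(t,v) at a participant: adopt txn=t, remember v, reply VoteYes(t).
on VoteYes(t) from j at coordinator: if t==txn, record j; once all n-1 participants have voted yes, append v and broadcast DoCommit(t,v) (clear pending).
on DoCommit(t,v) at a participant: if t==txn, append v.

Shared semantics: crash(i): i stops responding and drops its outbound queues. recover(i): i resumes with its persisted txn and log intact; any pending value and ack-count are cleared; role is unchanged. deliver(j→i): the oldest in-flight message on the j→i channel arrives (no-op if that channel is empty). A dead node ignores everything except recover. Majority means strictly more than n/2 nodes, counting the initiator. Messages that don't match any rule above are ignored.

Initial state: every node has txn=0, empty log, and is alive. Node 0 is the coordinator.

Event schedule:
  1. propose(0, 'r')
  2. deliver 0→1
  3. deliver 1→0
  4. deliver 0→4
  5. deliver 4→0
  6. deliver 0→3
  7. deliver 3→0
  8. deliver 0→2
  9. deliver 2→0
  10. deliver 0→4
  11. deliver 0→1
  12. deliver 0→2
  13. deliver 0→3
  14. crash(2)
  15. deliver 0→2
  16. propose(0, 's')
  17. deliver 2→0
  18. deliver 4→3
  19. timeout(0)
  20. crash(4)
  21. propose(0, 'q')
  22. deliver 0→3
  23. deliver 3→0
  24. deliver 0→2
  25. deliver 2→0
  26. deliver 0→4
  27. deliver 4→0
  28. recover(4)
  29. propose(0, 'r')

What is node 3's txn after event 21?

after 1 — propose(0,'r'): n0:coor/t1/[-]
after 2 — deliver 0→1: n1:part/t1/[-]
after 3 — deliver 1→0: ·
after 4 — deliver 0→4: n4:part/t1/[-]
after 5 — deliver 4→0: ·
after 6 — deliver 0→3: n3:part/t1/[-]
after 7 — deliver 3→0: ·
after 8 — deliver 0→2: n2:part/t1/[-]
after 9 — deliver 2→0: n0:coor/t1/[r]
after 10 — deliver 0→4: n4:part/t1/[r]
after 11 — deliver 0→1: n1:part/t1/[r]
after 12 — deliver 0→2: n2:part/t1/[r]
after 13 — deliver 0→3: n3:part/t1/[r]
after 14 — crash(2): n2:✗part/t1/[r]
after 15 — deliver 0→2: ·
after 16 — propose(0,'s'): n0:coor/t2/[r]
after 17 — deliver 2→0: ·
after 18 — deliver 4→3: ·
after 19 — timeout(0): n0:coor/t3/[r]
after 20 — crash(4): n4:✗part/t1/[r]
after 21 — propose(0,'q'): n0:coor/t4/[r]

1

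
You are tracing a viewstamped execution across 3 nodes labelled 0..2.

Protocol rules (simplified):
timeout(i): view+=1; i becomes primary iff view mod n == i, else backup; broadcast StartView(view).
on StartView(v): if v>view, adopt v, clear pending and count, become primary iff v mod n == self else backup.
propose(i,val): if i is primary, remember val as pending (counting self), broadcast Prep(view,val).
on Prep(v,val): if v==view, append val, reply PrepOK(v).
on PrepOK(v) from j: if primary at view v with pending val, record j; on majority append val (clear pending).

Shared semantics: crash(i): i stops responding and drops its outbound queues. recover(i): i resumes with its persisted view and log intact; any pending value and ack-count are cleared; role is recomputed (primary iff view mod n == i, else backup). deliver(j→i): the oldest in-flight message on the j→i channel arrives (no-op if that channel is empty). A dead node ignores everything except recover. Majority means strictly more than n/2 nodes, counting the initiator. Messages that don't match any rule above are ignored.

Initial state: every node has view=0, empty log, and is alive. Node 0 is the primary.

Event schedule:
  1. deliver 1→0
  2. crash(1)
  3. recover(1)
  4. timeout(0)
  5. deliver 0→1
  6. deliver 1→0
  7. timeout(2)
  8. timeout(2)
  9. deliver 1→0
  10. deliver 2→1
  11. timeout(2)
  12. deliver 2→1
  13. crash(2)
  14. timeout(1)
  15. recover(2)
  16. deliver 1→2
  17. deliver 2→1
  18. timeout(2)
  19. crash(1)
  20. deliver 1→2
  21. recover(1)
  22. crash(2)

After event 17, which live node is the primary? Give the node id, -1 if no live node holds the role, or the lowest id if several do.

[1] deliver 1→0 → ∅
[2] crash(1) → N1(✗back v0 [-])
[3] recover(1) → N1(back v0 [-])
[4] timeout(0) → N0(back v1 [-])
[5] deliver 0→1 → N1(prim v1 [-])
[6] deliver 1→0 → ∅
[7] timeout(2) → N2(back v1 [-])
[8] timeout(2) → N2(prim v2 [-])
[9] deliver 1→0 → ∅
[10] deliver 2→1 → ∅
[11] timeout(2) → N2(back v3 [-])
[12] deliver 2→1 → N1(back v2 [-])
[13] crash(2) → N2(✗back v3 [-])
[14] timeout(1) → N1(back v3 [-])
[15] recover(2) → N2(back v3 [-])
[16] deliver 1→2 → ∅
[17] deliver 2→1 → ∅

-1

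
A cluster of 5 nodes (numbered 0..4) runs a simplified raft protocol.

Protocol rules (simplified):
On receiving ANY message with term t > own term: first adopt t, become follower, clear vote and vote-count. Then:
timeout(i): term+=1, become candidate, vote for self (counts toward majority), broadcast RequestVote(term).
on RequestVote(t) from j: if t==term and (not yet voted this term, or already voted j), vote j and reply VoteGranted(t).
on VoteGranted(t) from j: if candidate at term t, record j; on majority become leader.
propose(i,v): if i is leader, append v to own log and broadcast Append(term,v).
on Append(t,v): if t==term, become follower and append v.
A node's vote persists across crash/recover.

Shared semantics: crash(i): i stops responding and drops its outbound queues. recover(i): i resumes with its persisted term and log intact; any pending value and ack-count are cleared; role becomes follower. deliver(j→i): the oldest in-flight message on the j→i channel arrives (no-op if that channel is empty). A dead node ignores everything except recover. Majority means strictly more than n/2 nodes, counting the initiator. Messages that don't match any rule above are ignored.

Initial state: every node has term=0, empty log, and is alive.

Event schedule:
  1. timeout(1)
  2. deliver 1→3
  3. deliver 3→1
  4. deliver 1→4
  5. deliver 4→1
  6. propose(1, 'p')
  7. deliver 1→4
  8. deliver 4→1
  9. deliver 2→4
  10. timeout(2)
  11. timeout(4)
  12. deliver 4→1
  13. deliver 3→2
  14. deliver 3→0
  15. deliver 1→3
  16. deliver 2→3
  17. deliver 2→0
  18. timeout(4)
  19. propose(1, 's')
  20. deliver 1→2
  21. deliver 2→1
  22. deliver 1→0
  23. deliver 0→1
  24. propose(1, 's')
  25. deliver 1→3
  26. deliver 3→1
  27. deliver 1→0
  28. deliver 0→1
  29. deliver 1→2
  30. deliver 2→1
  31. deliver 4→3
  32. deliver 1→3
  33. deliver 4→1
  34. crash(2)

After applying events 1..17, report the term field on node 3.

1. timeout(1):  <1:cand t1 ->
2. deliver 1→3:  <3:foll t1 ->
3. deliver 3→1:  nop
4. deliver 1→4:  <4:foll t1 ->
5. deliver 4→1:  <1:lead t1 ->
6. propose(1,'p'):  <1:lead t1 p>
7. deliver 1→4:  <4:foll t1 p>
8. deliver 4→1:  nop
9. deliver 2→4:  nop
10. timeout(2):  <2:cand t1 ->
11. timeout(4):  <4:cand t2 p>
12. deliver 4→1:  <1:foll t2 p>
13. deliver 3→2:  nop
14. deliver 3→0:  nop
15. deliver 1→3:  <3:foll t1 p>
16. deliver 2→3:  nop
17. deliver 2→0:  <0:foll t1 ->

1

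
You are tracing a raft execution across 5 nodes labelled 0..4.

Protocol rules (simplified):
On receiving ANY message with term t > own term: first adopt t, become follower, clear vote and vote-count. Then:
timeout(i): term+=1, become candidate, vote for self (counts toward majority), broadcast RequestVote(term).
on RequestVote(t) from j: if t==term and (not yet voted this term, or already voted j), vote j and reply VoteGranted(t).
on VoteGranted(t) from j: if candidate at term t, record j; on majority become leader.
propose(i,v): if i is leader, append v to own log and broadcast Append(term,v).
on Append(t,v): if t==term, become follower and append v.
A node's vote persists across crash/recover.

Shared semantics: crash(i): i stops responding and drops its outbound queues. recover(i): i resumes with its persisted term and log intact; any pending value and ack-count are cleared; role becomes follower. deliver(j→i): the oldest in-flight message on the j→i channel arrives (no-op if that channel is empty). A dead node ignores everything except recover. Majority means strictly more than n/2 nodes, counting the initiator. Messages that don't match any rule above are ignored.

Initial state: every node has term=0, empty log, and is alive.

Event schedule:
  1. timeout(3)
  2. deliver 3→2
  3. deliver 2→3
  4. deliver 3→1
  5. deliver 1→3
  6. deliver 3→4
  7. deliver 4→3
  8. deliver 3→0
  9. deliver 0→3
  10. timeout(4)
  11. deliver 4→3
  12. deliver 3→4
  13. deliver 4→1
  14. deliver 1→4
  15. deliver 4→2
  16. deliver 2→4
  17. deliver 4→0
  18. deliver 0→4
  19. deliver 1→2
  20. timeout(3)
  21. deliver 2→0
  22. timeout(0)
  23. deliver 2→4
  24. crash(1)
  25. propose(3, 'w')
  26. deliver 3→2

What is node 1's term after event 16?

1. timeout(3):  <3:cand t1 ->
2. deliver 3→2:  <2:foll t1 ->
3. deliver 2→3:  nop
4. deliver 3→1:  <1:foll t1 ->
5. deliver 1→3:  <3:lead t1 ->
6. deliver 3→4:  <4:foll t1 ->
7. deliver 4→3:  nop
8. deliver 3→0:  <0:foll t1 ->
9. deliver 0→3:  nop
10. timeout(4):  <4:cand t2 ->
11. deliver 4→3:  <3:foll t2 ->
12. deliver 3→4:  nop
13. deliver 4→1:  <1:foll t2 ->
14. deliver 1→4:  <4:lead t2 ->
15. deliver 4→2:  <2:foll t2 ->
16. deliver 2→4:  nop

2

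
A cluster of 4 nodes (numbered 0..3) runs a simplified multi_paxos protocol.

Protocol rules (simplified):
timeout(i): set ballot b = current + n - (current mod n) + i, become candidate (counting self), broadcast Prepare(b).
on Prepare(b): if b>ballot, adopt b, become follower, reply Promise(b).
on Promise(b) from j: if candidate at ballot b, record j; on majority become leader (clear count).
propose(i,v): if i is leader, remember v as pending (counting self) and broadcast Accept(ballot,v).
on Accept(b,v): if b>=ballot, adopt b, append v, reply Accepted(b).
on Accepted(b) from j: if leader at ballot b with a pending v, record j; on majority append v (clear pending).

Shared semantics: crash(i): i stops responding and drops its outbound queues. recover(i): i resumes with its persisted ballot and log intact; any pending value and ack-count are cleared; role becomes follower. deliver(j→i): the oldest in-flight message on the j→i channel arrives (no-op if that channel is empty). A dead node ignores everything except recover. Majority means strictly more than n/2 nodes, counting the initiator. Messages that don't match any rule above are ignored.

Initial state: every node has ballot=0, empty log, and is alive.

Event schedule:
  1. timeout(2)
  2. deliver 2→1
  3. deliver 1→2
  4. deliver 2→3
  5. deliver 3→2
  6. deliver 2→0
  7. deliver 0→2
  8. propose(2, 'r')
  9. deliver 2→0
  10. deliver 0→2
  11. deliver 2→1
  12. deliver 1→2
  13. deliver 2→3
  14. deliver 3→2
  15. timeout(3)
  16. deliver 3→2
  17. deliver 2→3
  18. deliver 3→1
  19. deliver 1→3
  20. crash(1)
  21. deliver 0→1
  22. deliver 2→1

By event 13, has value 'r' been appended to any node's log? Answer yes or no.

[1] timeout(2) → N2(cand b6 [-])
[2] deliver 2→1 → N1(foll b6 [-])
[3] deliver 1→2 → ∅
[4] deliver 2→3 → N3(foll b6 [-])
[5] deliver 3→2 → N2(lead b6 [-])
[6] deliver 2→0 → N0(foll b6 [-])
[7] deliver 0→2 → ∅
[8] propose(2,'r') → ∅
[9] deliver 2→0 → N0(foll b6 [r])
[10] deliver 0→2 → ∅
[11] deliver 2→1 → N1(foll b6 [r])
[12] deliver 1→2 → N2(lead b6 [r])
[13] deliver 2→3 → N3(foll b6 [r])

yes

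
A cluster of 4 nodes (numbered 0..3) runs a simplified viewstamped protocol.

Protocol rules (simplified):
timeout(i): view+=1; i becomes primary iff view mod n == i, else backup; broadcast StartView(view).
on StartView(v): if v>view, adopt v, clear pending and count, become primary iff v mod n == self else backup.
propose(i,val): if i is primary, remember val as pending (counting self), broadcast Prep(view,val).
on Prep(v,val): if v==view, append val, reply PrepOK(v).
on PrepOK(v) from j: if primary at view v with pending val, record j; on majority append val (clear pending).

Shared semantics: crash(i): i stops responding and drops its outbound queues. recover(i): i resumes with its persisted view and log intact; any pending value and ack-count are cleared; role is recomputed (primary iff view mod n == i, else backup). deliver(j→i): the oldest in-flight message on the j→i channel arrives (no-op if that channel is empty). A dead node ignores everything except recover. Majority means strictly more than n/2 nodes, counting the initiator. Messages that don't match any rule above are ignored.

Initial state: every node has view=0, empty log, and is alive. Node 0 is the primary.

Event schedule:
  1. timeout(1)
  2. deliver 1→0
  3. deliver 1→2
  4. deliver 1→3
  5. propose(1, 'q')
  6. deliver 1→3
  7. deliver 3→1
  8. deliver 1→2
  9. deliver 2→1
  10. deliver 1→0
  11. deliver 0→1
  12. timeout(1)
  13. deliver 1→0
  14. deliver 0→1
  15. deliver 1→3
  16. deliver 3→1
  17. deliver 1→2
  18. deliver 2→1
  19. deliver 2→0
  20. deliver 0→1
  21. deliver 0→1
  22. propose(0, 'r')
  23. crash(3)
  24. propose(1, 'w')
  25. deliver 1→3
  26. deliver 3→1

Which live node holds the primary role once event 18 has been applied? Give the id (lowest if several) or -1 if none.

[1] timeout(1) → N1(prim v1 [-])
[2] deliver 1→0 → N0(back v1 [-])
[3] deliver 1→2 → N2(back v1 [-])
[4] deliver 1→3 → N3(back v1 [-])
[5] propose(1,'q') → ∅
[6] deliver 1→3 → N3(back v1 [q])
[7] deliver 3→1 → ∅
[8] deliver 1→2 → N2(back v1 [q])
[9] deliver 2→1 → N1(prim v1 [q])
[10] deliver 1→0 → N0(back v1 [q])
[11] deliver 0→1 → ∅
[12] timeout(1) → N1(back v2 [q])
[13] deliver 1→0 → N0(back v2 [q])
[14] deliver 0→1 → ∅
[15] deliver 1→3 → N3(back v2 [q])
[16] deliver 3→1 → ∅
[17] deliver 1→2 → N2(prim v2 [q])
[18] deliver 2→1 → ∅

2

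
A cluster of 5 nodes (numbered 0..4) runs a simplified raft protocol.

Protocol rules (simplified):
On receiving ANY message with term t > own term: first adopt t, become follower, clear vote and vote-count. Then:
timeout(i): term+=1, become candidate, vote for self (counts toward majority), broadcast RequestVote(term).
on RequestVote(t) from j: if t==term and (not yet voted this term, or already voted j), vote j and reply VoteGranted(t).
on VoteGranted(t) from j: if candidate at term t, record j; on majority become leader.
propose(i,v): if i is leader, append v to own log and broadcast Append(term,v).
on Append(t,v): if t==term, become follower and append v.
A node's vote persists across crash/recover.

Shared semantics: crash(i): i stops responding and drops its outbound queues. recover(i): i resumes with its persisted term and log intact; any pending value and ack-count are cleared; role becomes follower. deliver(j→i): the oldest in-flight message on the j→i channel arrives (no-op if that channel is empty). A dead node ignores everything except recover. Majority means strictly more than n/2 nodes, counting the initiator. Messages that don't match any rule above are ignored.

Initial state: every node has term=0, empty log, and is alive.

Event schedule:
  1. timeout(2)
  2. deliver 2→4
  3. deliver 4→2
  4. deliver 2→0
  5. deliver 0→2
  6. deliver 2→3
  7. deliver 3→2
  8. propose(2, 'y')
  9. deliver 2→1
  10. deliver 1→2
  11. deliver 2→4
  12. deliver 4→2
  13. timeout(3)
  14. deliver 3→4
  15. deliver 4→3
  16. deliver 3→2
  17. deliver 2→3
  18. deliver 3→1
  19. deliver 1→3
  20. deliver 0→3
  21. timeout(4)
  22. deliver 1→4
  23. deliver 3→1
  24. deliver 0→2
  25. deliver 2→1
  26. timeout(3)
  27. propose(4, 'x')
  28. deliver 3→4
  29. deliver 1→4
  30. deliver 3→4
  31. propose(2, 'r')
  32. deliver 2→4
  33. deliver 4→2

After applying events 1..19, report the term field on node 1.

e1 timeout(2): 2[cand,t=1,-]
e2 deliver 2→4: 4[foll,t=1,-]
e3 deliver 4→2: ·
e4 deliver 2→0: 0[foll,t=1,-]
e5 deliver 0→2: 2[lead,t=1,-]
e6 deliver 2→3: 3[foll,t=1,-]
e7 deliver 3→2: ·
e8 propose(2,'y'): 2[lead,t=1,y]
e9 deliver 2→1: 1[foll,t=1,-]
e10 deliver 1→2: ·
e11 deliver 2→4: 4[foll,t=1,y]
e12 deliver 4→2: ·
e13 timeout(3): 3[cand,t=2,-]
e14 deliver 3→4: 4[foll,t=2,y]
e15 deliver 4→3: ·
e16 deliver 3→2: 2[foll,t=2,y]
e17 deliver 2→3: ·
e18 deliver 3→1: 1[foll,t=2,-]
e19 deliver 1→3: 3[lead,t=2,-]

2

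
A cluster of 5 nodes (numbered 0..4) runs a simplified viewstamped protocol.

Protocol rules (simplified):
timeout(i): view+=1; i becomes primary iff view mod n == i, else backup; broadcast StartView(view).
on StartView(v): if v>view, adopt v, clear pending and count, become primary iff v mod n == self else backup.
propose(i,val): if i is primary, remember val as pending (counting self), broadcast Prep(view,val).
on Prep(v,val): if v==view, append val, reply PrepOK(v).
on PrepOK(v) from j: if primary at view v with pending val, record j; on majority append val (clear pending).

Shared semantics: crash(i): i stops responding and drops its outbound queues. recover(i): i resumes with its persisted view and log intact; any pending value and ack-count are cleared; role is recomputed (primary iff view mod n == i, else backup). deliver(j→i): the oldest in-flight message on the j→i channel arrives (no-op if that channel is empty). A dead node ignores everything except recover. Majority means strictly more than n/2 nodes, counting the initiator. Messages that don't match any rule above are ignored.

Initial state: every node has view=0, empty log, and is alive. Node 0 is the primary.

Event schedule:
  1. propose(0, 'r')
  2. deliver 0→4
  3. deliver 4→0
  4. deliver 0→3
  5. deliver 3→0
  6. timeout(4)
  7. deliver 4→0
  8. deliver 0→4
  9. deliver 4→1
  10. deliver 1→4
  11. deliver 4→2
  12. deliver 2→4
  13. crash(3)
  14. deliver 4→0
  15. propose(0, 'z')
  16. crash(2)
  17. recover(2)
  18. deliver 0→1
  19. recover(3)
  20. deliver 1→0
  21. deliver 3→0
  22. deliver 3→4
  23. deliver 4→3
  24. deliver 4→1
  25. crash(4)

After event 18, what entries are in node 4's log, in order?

after 1 — propose(0,'r'): ·
after 2 — deliver 0→4: n4:back/v0/[r]
after 3 — deliver 4→0: ·
after 4 — deliver 0→3: n3:back/v0/[r]
after 5 — deliver 3→0: n0:prim/v0/[r]
after 6 — timeout(4): n4:back/v1/[r]
after 7 — deliver 4→0: n0:back/v1/[r]
after 8 — deliver 0→4: ·
after 9 — deliver 4→1: n1:prim/v1/[-]
after 10 — deliver 1→4: ·
after 11 — deliver 4→2: n2:back/v1/[-]
after 12 — deliver 2→4: ·
after 13 — crash(3): n3:✗back/v0/[r]
after 14 — deliver 4→0: ·
after 15 — propose(0,'z'): ·
after 16 — crash(2): n2:✗back/v1/[-]
after 17 — recover(2): n2:back/v1/[-]
after 18 — deliver 0→1: ·

r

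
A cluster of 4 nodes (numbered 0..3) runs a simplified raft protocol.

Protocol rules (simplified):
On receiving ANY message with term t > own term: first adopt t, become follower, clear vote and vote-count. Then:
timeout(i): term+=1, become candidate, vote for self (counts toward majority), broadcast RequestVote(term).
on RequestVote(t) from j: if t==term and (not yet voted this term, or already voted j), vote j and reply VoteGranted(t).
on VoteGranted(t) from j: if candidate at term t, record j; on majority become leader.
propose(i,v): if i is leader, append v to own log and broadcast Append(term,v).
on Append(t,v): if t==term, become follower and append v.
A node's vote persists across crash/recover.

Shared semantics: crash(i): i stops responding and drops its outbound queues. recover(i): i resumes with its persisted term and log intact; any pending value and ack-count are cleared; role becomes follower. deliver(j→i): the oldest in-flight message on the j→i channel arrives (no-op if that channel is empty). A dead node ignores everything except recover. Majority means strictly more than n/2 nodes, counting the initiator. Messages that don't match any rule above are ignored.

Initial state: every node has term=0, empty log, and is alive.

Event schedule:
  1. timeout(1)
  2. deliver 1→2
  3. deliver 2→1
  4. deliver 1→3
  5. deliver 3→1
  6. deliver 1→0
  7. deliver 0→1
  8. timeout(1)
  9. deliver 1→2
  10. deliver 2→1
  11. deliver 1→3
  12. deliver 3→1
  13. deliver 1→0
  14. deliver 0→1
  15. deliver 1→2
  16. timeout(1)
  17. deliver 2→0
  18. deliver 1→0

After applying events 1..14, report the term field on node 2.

2

[1] timeout(1) → N1(cand t1 [-])
[2] deliver 1→2 → N2(foll t1 [-])
[3] deliver 2→1 → ∅
[4] deliver 1→3 → N3(foll t1 [-])
[5] deliver 3→1 → N1(lead t1 [-])
[6] deliver 1→0 → N0(foll t1 [-])
[7] deliver 0→1 → ∅
[8] timeout(1) → N1(cand t2 [-])
[9] deliver 1→2 → N2(foll t2 [-])
[10] deliver 2→1 → ∅
[11] deliver 1→3 → N3(foll t2 [-])
[12] deliver 3→1 → N1(lead t2 [-])
[13] deliver 1→0 → N0(foll t2 [-])
[14] deliver 0→1 → ∅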